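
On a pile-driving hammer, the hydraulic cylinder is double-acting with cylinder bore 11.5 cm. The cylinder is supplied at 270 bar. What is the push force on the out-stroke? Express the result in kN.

Cap-side area A_cap = π/4 × (11.5 cm)² = 103.9 cm^2
F = P × A_cap = 270 bar × A_cap

F ≈ 280 kN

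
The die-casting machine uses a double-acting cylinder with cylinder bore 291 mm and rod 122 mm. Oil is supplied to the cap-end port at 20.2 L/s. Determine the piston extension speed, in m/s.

Cap-side area A_cap = π/4 × (291 mm)² = 66510 mm^2
v = Q / A

v ≈ 0.304 m/s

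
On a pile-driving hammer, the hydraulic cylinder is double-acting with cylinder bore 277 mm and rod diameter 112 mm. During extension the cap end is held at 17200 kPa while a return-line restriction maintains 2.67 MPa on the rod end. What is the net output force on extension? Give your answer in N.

F ≈ 9.02e5 N

Cap-side area A_cap = π/4 × (277 mm)² = 60260 mm^2
Rod-side annular area A_ann = π/4 × (277² − 112²) = 50410 mm^2
Net thrust = P_cap·A_cap − P_rod·A_ann = 1.037e6 N − 1.346e5 N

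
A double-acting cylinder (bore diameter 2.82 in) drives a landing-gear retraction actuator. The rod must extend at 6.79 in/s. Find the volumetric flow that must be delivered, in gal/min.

Cap-side area A_cap = π/4 × (2.82 in)² = 6.246 in^2
Q = A × v

Q ≈ 11.0 gal/min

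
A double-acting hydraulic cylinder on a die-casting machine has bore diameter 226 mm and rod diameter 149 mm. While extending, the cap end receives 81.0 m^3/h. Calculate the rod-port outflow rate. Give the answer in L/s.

Q_out ≈ 12.7 L/s

Cap-side area A_cap = π/4 × (226 mm)² = 40110 mm^2
Rod-side annular area A_ann = π/4 × (226² − 149²) = 22680 mm^2
Piston speed v = Q_in/A_cap; rod-end outflow Q_out = v × A_ann = Q_in × A_ann/A_cap.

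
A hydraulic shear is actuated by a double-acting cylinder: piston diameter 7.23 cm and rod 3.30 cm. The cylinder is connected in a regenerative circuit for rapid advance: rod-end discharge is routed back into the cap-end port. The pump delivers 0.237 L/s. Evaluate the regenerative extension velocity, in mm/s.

In regeneration the rod-end outflow joins the pump flow into the cap end, so the net volume the pump must supply per unit advance equals the rod cross-section area.
Rod cross-section A_rod = π/4 × (3.30 cm)² = 8.553 cm^2
v = Q_pump / A_rod

v ≈ 277 mm/s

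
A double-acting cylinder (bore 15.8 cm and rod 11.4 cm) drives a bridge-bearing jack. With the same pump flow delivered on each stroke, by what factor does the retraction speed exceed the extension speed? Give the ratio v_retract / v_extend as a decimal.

Cap-side area A_cap = π/4 × (15.8 cm)² = 196.1 cm^2
Rod-side annular area A_ann = π/4 × (15.8² − 11.4²) = 94.00 cm^2
For equal Q, v ∝ 1/A, so v_ret/v_ext = A_cap/A_ann.

v_ret/v_ext ≈ 2.09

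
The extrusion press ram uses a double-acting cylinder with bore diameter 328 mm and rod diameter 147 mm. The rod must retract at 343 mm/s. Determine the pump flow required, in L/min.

Q ≈ 1390 L/min

Rod-side annular area A_ann = π/4 × (328² − 147²) = 67520 mm^2
Q = A × v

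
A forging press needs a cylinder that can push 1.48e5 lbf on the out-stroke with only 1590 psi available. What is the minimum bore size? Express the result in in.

Extension force acts on the full piston face: F = P × (π/4)D².
D = √(4F / (πP)) = √(4 × 1.48e5 lbf / (π × 1590 psi))

D ≈ 10.9 in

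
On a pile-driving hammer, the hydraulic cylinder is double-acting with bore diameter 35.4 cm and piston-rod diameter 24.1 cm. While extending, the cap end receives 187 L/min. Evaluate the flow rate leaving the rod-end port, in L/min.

Q_out ≈ 100 L/min

Cap-side area A_cap = π/4 × (35.4 cm)² = 984.2 cm^2
Rod-side annular area A_ann = π/4 × (35.4² − 24.1²) = 528.1 cm^2
Piston speed v = Q_in/A_cap; rod-end outflow Q_out = v × A_ann = Q_in × A_ann/A_cap.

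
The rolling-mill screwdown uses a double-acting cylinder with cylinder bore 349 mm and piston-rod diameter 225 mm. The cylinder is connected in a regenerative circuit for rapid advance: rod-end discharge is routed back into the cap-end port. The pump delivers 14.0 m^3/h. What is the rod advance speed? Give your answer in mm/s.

v ≈ 97.8 mm/s

In regeneration the rod-end outflow joins the pump flow into the cap end, so the net volume the pump must supply per unit advance equals the rod cross-section area.
Rod cross-section A_rod = π/4 × (225 mm)² = 39760 mm^2
v = Q_pump / A_rod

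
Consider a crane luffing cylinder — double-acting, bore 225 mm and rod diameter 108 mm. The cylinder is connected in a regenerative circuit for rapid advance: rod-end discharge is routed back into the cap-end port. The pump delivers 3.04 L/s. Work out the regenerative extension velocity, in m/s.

In regeneration the rod-end outflow joins the pump flow into the cap end, so the net volume the pump must supply per unit advance equals the rod cross-section area.
Rod cross-section A_rod = π/4 × (108 mm)² = 9161 mm^2
v = Q_pump / A_rod

v ≈ 0.332 m/s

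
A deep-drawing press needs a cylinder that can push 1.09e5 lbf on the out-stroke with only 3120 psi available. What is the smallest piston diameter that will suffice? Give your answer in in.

Extension force acts on the full piston face: F = P × (π/4)D².
D = √(4F / (πP)) = √(4 × 1.09e5 lbf / (π × 3120 psi))

D ≈ 6.67 in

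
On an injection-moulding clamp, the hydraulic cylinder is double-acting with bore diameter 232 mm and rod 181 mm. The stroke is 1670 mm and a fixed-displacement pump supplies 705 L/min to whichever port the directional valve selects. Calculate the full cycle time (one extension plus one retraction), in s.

t ≈ 8.36 s

Cap-side area A_cap = π/4 × (232 mm)² = 42270 mm^2
Rod-side annular area A_ann = π/4 × (232² − 181²) = 16540 mm^2
t_ext = A_cap·L/Q = 6.008 s
t_ret = A_ann·L/Q = 2.351 s
t_cycle = t_ext + t_ret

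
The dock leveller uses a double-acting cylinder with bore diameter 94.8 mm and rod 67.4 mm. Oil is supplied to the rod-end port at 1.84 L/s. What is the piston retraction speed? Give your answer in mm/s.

Rod-side annular area A_ann = π/4 × (94.8² − 67.4²) = 3491 mm^2
Flow into the rod-end port fills the annular volume.
v = Q / A

v ≈ 527 mm/s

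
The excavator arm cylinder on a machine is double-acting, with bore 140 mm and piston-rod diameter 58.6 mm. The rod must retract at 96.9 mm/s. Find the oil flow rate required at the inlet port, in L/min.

Rod-side annular area A_ann = π/4 × (140² − 58.6²) = 12700 mm^2
Q = A × v

Q ≈ 73.8 L/min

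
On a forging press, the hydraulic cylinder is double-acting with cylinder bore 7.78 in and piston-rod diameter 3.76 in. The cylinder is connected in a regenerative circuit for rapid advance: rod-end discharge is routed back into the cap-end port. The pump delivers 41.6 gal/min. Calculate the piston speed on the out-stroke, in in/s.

In regeneration the rod-end outflow joins the pump flow into the cap end, so the net volume the pump must supply per unit advance equals the rod cross-section area.
Rod cross-section A_rod = π/4 × (3.76 in)² = 11.10 in^2
v = Q_pump / A_rod

v ≈ 14.4 in/s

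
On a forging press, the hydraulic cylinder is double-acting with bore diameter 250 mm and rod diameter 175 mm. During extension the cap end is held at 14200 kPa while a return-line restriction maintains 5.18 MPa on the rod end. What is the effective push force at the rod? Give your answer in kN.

F ≈ 567 kN

Cap-side area A_cap = π/4 × (250 mm)² = 49090 mm^2
Rod-side annular area A_ann = π/4 × (250² − 175²) = 25030 mm^2
Net thrust = P_cap·A_cap − P_rod·A_ann = 697.0 kN − 129.7 kN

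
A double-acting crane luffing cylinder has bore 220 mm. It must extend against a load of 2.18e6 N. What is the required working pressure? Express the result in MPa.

Cap-side area A_cap = π/4 × (220 mm)² = 38010 mm^2
P = F / A = 2.18e6 N / A

P ≈ 57.3 MPa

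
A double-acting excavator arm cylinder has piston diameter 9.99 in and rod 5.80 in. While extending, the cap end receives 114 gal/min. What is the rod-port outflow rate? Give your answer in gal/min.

Q_out ≈ 75.6 gal/min

Cap-side area A_cap = π/4 × (9.99 in)² = 78.38 in^2
Rod-side annular area A_ann = π/4 × (9.99² − 5.80²) = 51.96 in^2
Piston speed v = Q_in/A_cap; rod-end outflow Q_out = v × A_ann = Q_in × A_ann/A_cap.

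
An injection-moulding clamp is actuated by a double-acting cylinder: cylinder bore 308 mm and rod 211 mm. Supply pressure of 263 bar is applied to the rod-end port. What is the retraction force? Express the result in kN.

Rod-side annular area A_ann = π/4 × (308² − 211²) = 39540 mm^2
On retraction the pressure acts on the annular area (bore minus rod).
F = P × A_ann

F ≈ 1040 kN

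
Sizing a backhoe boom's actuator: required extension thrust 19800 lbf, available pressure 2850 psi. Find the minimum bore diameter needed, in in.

Extension force acts on the full piston face: F = P × (π/4)D².
D = √(4F / (πP)) = √(4 × 19800 lbf / (π × 2850 psi))

D ≈ 2.97 in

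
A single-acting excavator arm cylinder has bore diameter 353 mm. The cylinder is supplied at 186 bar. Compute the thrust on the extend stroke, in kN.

Cap-side area A_cap = π/4 × (353 mm)² = 97870 mm^2
F = P × A_cap = 186 bar × A_cap

F ≈ 1820 kN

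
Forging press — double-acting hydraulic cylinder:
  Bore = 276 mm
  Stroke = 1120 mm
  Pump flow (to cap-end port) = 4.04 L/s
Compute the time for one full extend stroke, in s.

Cap-side area A_cap = π/4 × (276 mm)² = 59830 mm^2
Swept volume V = A × L; t = V / Q = A·L / Q

t ≈ 16.6 s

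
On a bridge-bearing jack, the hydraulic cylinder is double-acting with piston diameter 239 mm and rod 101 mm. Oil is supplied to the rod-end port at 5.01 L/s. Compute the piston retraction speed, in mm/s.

Rod-side annular area A_ann = π/4 × (239² − 101²) = 36850 mm^2
Flow into the rod-end port fills the annular volume.
v = Q / A

v ≈ 136 mm/s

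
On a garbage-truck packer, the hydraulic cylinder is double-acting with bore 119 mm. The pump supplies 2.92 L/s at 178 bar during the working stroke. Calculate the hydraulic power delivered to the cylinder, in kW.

Hydraulic power = P × Q

W ≈ 52.0 kW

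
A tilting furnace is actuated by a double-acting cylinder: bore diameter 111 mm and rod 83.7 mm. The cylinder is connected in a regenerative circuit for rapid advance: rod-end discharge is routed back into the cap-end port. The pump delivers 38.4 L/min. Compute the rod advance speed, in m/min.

v ≈ 6.98 m/min

In regeneration the rod-end outflow joins the pump flow into the cap end, so the net volume the pump must supply per unit advance equals the rod cross-section area.
Rod cross-section A_rod = π/4 × (83.7 mm)² = 5502 mm^2
v = Q_pump / A_rod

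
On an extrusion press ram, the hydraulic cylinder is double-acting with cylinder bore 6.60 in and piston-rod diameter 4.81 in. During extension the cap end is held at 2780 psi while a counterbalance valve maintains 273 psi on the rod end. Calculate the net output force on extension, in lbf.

Cap-side area A_cap = π/4 × (6.60 in)² = 34.21 in^2
Rod-side annular area A_ann = π/4 × (6.60² − 4.81²) = 16.04 in^2
Net thrust = P_cap·A_cap − P_rod·A_ann = 95110 lbf − 4379 lbf

F ≈ 90700 lbf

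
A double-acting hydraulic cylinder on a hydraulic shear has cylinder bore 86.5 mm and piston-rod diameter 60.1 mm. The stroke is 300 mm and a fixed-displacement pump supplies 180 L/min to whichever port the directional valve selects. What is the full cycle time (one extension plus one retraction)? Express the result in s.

Cap-side area A_cap = π/4 × (86.5 mm)² = 5877 mm^2
Rod-side annular area A_ann = π/4 × (86.5² − 60.1²) = 3040 mm^2
t_ext = A_cap·L/Q = 0.5877 s
t_ret = A_ann·L/Q = 0.3040 s
t_cycle = t_ext + t_ret

t ≈ 0.892 s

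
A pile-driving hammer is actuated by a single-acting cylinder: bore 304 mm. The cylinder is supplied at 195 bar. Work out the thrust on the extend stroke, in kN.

Cap-side area A_cap = π/4 × (304 mm)² = 72580 mm^2
F = P × A_cap = 195 bar × A_cap

F ≈ 1420 kN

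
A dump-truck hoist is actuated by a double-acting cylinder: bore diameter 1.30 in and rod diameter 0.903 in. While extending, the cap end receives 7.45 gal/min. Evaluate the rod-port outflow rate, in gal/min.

Cap-side area A_cap = π/4 × (1.30 in)² = 1.327 in^2
Rod-side annular area A_ann = π/4 × (1.30² − 0.903²) = 0.6869 in^2
Piston speed v = Q_in/A_cap; rod-end outflow Q_out = v × A_ann = Q_in × A_ann/A_cap.

Q_out ≈ 3.86 gal/min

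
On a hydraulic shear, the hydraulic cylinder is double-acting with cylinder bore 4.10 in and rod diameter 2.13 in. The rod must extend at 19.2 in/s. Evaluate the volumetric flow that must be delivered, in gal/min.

Cap-side area A_cap = π/4 × (4.10 in)² = 13.20 in^2
Q = A × v

Q ≈ 65.8 gal/min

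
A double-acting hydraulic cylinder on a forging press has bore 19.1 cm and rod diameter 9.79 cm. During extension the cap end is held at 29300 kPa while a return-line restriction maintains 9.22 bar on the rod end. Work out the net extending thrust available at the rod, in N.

F ≈ 8.20e5 N

Cap-side area A_cap = π/4 × (19.1 cm)² = 286.5 cm^2
Rod-side annular area A_ann = π/4 × (19.1² − 9.79²) = 211.2 cm^2
Net thrust = P_cap·A_cap − P_rod·A_ann = 8.395e5 N − 19480 N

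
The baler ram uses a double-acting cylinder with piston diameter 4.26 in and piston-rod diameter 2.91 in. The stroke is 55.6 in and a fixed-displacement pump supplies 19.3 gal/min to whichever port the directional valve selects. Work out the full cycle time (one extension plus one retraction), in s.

Cap-side area A_cap = π/4 × (4.26 in)² = 14.25 in^2
Rod-side annular area A_ann = π/4 × (4.26² − 2.91²) = 7.602 in^2
t_ext = A_cap·L/Q = 10.67 s
t_ret = A_ann·L/Q = 5.689 s
t_cycle = t_ext + t_ret

t ≈ 16.4 s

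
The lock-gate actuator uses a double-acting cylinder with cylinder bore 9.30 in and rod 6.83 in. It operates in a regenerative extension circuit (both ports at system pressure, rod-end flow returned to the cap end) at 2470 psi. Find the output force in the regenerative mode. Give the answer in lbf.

With equal pressure on both faces, forces on the annular region cancel; the net push is pressure × rod cross-section.
Rod cross-section A_rod = π/4 × (6.83 in)² = 36.64 in^2
F = P × A_rod

F ≈ 90500 lbf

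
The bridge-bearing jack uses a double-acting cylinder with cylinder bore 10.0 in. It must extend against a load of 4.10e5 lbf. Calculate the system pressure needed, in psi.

Cap-side area A_cap = π/4 × (10.0 in)² = 78.54 in^2
P = F / A = 4.10e5 lbf / A

P ≈ 5220 psi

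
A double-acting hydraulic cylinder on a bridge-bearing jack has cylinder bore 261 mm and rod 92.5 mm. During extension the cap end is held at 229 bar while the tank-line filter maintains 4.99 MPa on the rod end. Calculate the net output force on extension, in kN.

Cap-side area A_cap = π/4 × (261 mm)² = 53500 mm^2
Rod-side annular area A_ann = π/4 × (261² − 92.5²) = 46780 mm^2
Net thrust = P_cap·A_cap − P_rod·A_ann = 1225 kN − 233.4 kN

F ≈ 992 kN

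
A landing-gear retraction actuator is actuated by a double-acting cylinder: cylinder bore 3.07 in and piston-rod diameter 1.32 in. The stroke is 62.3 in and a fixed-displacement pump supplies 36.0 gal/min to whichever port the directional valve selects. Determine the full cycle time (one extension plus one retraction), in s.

Cap-side area A_cap = π/4 × (3.07 in)² = 7.402 in^2
Rod-side annular area A_ann = π/4 × (3.07² − 1.32²) = 6.034 in^2
t_ext = A_cap·L/Q = 3.327 s
t_ret = A_ann·L/Q = 2.712 s
t_cycle = t_ext + t_ret

t ≈ 6.04 s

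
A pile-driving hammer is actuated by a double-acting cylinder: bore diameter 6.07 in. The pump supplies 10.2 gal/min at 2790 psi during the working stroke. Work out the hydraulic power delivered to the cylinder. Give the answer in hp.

Hydraulic power = P × Q

W ≈ 16.6 hp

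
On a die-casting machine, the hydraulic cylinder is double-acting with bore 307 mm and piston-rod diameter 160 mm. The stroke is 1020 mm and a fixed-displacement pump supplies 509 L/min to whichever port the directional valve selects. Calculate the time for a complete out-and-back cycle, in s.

t ≈ 15.4 s

Cap-side area A_cap = π/4 × (307 mm)² = 74020 mm^2
Rod-side annular area A_ann = π/4 × (307² − 160²) = 53920 mm^2
t_ext = A_cap·L/Q = 8.900 s
t_ret = A_ann·L/Q = 6.483 s
t_cycle = t_ext + t_ret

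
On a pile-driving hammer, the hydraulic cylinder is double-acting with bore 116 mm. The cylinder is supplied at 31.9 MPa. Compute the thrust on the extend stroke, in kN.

Cap-side area A_cap = π/4 × (116 mm)² = 10570 mm^2
F = P × A_cap = 31.9 MPa × A_cap

F ≈ 337 kN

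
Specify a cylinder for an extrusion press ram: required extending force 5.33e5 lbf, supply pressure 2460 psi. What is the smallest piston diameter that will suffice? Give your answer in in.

Extension force acts on the full piston face: F = P × (π/4)D².
D = √(4F / (πP)) = √(4 × 5.33e5 lbf / (π × 2460 psi))

D ≈ 16.6 in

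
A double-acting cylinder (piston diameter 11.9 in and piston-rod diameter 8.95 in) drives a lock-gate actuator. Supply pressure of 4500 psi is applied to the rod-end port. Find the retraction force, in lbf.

Rod-side annular area A_ann = π/4 × (11.9² − 8.95²) = 48.31 in^2
On retraction the pressure acts on the annular area (bore minus rod).
F = P × A_ann

F ≈ 2.17e5 lbf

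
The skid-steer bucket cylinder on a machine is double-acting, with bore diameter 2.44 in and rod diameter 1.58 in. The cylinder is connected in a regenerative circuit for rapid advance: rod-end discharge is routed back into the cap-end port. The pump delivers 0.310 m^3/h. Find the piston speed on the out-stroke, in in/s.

In regeneration the rod-end outflow joins the pump flow into the cap end, so the net volume the pump must supply per unit advance equals the rod cross-section area.
Rod cross-section A_rod = π/4 × (1.58 in)² = 1.961 in^2
v = Q_pump / A_rod

v ≈ 2.68 in/s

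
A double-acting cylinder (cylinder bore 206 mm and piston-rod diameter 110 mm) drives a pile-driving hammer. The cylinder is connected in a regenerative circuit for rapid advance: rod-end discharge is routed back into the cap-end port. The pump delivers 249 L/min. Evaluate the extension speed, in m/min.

In regeneration the rod-end outflow joins the pump flow into the cap end, so the net volume the pump must supply per unit advance equals the rod cross-section area.
Rod cross-section A_rod = π/4 × (110 mm)² = 9503 mm^2
v = Q_pump / A_rod

v ≈ 26.2 m/min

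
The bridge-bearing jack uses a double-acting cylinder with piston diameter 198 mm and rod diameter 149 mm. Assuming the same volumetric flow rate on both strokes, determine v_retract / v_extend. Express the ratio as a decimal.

v_ret/v_ext ≈ 2.31

Cap-side area A_cap = π/4 × (198 mm)² = 30790 mm^2
Rod-side annular area A_ann = π/4 × (198² − 149²) = 13350 mm^2
For equal Q, v ∝ 1/A, so v_ret/v_ext = A_cap/A_ann.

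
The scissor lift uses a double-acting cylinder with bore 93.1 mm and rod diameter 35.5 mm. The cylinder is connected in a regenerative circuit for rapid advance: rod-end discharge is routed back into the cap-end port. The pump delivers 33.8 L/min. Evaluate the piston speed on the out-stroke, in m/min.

v ≈ 34.1 m/min

In regeneration the rod-end outflow joins the pump flow into the cap end, so the net volume the pump must supply per unit advance equals the rod cross-section area.
Rod cross-section A_rod = π/4 × (35.5 mm)² = 989.8 mm^2
v = Q_pump / A_rod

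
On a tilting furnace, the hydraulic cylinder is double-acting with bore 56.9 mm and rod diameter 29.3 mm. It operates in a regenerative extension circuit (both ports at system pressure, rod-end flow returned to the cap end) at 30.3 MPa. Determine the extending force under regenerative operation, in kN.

F ≈ 20.4 kN

With equal pressure on both faces, forces on the annular region cancel; the net push is pressure × rod cross-section.
Rod cross-section A_rod = π/4 × (29.3 mm)² = 674.3 mm^2
F = P × A_rod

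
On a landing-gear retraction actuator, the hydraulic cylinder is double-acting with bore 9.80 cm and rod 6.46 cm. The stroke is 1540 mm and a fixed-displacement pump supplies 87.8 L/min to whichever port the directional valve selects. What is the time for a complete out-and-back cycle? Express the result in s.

Cap-side area A_cap = π/4 × (9.80 cm)² = 75.43 cm^2
Rod-side annular area A_ann = π/4 × (9.80² − 6.46²) = 42.65 cm^2
t_ext = A_cap·L/Q = 7.938 s
t_ret = A_ann·L/Q = 4.489 s
t_cycle = t_ext + t_ret

t ≈ 12.4 s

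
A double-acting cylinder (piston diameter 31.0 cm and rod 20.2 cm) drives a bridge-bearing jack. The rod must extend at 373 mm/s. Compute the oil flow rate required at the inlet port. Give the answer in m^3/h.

Q ≈ 101 m^3/h

Cap-side area A_cap = π/4 × (31.0 cm)² = 754.8 cm^2
Q = A × v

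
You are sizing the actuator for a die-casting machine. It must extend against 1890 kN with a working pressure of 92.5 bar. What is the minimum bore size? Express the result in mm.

D ≈ 510 mm

Extension force acts on the full piston face: F = P × (π/4)D².
D = √(4F / (πP)) = √(4 × 1890 kN / (π × 92.5 bar))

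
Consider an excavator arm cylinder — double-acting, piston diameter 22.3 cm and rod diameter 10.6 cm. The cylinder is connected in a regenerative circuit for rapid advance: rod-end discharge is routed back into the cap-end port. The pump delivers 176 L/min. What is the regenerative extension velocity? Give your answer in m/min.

v ≈ 19.9 m/min

In regeneration the rod-end outflow joins the pump flow into the cap end, so the net volume the pump must supply per unit advance equals the rod cross-section area.
Rod cross-section A_rod = π/4 × (10.6 cm)² = 88.25 cm^2
v = Q_pump / A_rod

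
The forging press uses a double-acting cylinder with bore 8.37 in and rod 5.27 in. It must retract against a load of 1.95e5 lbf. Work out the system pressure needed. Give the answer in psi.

Rod-side annular area A_ann = π/4 × (8.37² − 5.27²) = 33.21 in^2
Retraction: pressure acts on the annular area.
P = F / A = 1.95e5 lbf / A

P ≈ 5870 psi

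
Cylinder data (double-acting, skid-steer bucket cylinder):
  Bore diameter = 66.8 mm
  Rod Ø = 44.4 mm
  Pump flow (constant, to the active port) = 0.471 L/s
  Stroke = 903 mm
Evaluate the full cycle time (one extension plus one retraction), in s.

Cap-side area A_cap = π/4 × (66.8 mm)² = 3505 mm^2
Rod-side annular area A_ann = π/4 × (66.8² − 44.4²) = 1956 mm^2
t_ext = A_cap·L/Q = 6.719 s
t_ret = A_ann·L/Q = 3.751 s
t_cycle = t_ext + t_ret

t ≈ 10.5 s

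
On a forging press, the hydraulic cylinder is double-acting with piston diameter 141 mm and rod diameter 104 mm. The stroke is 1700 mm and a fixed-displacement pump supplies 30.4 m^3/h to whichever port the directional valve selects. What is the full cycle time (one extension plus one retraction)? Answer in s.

Cap-side area A_cap = π/4 × (141 mm)² = 15610 mm^2
Rod-side annular area A_ann = π/4 × (141² − 104²) = 7120 mm^2
t_ext = A_cap·L/Q = 3.143 s
t_ret = A_ann·L/Q = 1.433 s
t_cycle = t_ext + t_ret

t ≈ 4.58 s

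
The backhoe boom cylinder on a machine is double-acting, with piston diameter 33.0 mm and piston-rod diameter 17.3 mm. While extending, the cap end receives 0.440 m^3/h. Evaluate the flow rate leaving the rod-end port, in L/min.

Cap-side area A_cap = π/4 × (33.0 mm)² = 855.3 mm^2
Rod-side annular area A_ann = π/4 × (33.0² − 17.3²) = 620.2 mm^2
Piston speed v = Q_in/A_cap; rod-end outflow Q_out = v × A_ann = Q_in × A_ann/A_cap.

Q_out ≈ 5.32 L/min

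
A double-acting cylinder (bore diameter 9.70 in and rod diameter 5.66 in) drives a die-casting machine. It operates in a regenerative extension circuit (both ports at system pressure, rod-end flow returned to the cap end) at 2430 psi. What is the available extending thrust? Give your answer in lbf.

F ≈ 61100 lbf

With equal pressure on both faces, forces on the annular region cancel; the net push is pressure × rod cross-section.
Rod cross-section A_rod = π/4 × (5.66 in)² = 25.16 in^2
F = P × A_rod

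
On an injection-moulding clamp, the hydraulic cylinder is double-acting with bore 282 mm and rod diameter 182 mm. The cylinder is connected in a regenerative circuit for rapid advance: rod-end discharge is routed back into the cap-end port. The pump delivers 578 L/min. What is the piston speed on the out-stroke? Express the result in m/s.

v ≈ 0.370 m/s

In regeneration the rod-end outflow joins the pump flow into the cap end, so the net volume the pump must supply per unit advance equals the rod cross-section area.
Rod cross-section A_rod = π/4 × (182 mm)² = 26020 mm^2
v = Q_pump / A_rod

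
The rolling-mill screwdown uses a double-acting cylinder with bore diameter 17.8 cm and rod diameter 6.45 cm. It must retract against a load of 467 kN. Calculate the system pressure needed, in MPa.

Rod-side annular area A_ann = π/4 × (17.8² − 6.45²) = 216.2 cm^2
Retraction: pressure acts on the annular area.
P = F / A = 467 kN / A

P ≈ 21.6 MPa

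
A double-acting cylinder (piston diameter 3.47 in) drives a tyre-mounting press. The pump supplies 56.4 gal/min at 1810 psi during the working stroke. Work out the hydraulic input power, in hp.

Hydraulic power = P × Q

W ≈ 59.5 hp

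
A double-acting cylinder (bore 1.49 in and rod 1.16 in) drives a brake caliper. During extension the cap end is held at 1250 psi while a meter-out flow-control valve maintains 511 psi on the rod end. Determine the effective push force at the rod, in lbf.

Cap-side area A_cap = π/4 × (1.49 in)² = 1.744 in^2
Rod-side annular area A_ann = π/4 × (1.49² − 1.16²) = 0.6868 in^2
Net thrust = P_cap·A_cap − P_rod·A_ann = 2180 lbf − 351.0 lbf

F ≈ 1830 lbf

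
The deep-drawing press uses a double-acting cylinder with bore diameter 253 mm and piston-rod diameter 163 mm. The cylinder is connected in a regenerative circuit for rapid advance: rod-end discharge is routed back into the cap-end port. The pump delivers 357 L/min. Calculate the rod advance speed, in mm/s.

In regeneration the rod-end outflow joins the pump flow into the cap end, so the net volume the pump must supply per unit advance equals the rod cross-section area.
Rod cross-section A_rod = π/4 × (163 mm)² = 20870 mm^2
v = Q_pump / A_rod

v ≈ 285 mm/s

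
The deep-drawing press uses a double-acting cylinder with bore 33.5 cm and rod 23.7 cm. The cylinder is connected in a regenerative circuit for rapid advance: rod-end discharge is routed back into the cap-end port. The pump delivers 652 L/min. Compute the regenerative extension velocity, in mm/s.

v ≈ 246 mm/s

In regeneration the rod-end outflow joins the pump flow into the cap end, so the net volume the pump must supply per unit advance equals the rod cross-section area.
Rod cross-section A_rod = π/4 × (23.7 cm)² = 441.2 cm^2
v = Q_pump / A_rod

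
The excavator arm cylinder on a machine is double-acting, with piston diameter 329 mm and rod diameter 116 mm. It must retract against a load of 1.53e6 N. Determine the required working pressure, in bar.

P ≈ 206 bar

Rod-side annular area A_ann = π/4 × (329² − 116²) = 74440 mm^2
Retraction: pressure acts on the annular area.
P = F / A = 1.53e6 N / A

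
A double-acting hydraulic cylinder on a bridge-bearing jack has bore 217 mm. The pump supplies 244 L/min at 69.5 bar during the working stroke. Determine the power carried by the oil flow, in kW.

Hydraulic power = P × Q

W ≈ 28.3 kW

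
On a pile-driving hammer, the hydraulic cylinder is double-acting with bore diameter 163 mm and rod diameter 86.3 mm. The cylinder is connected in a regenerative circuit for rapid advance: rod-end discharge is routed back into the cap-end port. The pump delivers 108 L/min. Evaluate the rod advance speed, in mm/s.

In regeneration the rod-end outflow joins the pump flow into the cap end, so the net volume the pump must supply per unit advance equals the rod cross-section area.
Rod cross-section A_rod = π/4 × (86.3 mm)² = 5849 mm^2
v = Q_pump / A_rod

v ≈ 308 mm/s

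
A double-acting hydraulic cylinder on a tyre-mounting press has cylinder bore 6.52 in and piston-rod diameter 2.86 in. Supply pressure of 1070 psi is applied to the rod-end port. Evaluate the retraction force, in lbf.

F ≈ 28900 lbf

Rod-side annular area A_ann = π/4 × (6.52² − 2.86²) = 26.96 in^2
On retraction the pressure acts on the annular area (bore minus rod).
F = P × A_ann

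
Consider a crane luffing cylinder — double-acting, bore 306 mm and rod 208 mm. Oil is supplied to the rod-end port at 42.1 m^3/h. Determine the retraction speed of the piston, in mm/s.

v ≈ 296 mm/s

Rod-side annular area A_ann = π/4 × (306² − 208²) = 39560 mm^2
Flow into the rod-end port fills the annular volume.
v = Q / A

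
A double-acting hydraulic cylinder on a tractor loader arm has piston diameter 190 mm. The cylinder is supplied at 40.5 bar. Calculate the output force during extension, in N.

Cap-side area A_cap = π/4 × (190 mm)² = 28350 mm^2
F = P × A_cap = 40.5 bar × A_cap

F ≈ 1.15e5 N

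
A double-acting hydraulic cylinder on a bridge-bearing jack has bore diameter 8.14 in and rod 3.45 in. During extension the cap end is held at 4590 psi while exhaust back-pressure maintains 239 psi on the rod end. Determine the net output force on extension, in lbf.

F ≈ 2.29e5 lbf

Cap-side area A_cap = π/4 × (8.14 in)² = 52.04 in^2
Rod-side annular area A_ann = π/4 × (8.14² − 3.45²) = 42.69 in^2
Net thrust = P_cap·A_cap − P_rod·A_ann = 2.389e5 lbf − 10200 lbf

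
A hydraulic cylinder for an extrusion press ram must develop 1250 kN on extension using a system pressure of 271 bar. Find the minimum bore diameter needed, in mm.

D ≈ 242 mm

Extension force acts on the full piston face: F = P × (π/4)D².
D = √(4F / (πP)) = √(4 × 1250 kN / (π × 271 bar))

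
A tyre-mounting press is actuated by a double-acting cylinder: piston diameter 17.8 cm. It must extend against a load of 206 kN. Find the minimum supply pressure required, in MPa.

P ≈ 8.28 MPa

Cap-side area A_cap = π/4 × (17.8 cm)² = 248.8 cm^2
P = F / A = 206 kN / A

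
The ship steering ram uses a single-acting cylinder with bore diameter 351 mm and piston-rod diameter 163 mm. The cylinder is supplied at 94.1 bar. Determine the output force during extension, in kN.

Cap-side area A_cap = π/4 × (351 mm)² = 96760 mm^2
F = P × A_cap = 94.1 bar × A_cap

F ≈ 911 kN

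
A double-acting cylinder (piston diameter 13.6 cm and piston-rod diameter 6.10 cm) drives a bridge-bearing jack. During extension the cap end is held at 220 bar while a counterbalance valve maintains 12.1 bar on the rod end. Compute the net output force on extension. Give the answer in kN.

F ≈ 306 kN

Cap-side area A_cap = π/4 × (13.6 cm)² = 145.3 cm^2
Rod-side annular area A_ann = π/4 × (13.6² − 6.10²) = 116.0 cm^2
Net thrust = P_cap·A_cap − P_rod·A_ann = 319.6 kN − 14.04 kN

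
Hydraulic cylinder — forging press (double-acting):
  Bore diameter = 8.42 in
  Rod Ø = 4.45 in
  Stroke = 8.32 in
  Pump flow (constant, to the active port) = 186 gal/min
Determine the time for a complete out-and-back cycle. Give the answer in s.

Cap-side area A_cap = π/4 × (8.42 in)² = 55.68 in^2
Rod-side annular area A_ann = π/4 × (8.42² − 4.45²) = 40.13 in^2
t_ext = A_cap·L/Q = 0.6469 s
t_ret = A_ann·L/Q = 0.4662 s
t_cycle = t_ext + t_ret

t ≈ 1.11 s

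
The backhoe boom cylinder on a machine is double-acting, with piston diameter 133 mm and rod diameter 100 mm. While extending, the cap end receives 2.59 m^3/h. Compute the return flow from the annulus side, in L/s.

Cap-side area A_cap = π/4 × (133 mm)² = 13890 mm^2
Rod-side annular area A_ann = π/4 × (133² − 100²) = 6039 mm^2
Piston speed v = Q_in/A_cap; rod-end outflow Q_out = v × A_ann = Q_in × A_ann/A_cap.

Q_out ≈ 0.313 L/s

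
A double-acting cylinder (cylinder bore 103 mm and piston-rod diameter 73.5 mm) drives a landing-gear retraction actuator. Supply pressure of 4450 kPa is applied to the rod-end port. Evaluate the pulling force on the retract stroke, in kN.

F ≈ 18.2 kN

Rod-side annular area A_ann = π/4 × (103² − 73.5²) = 4089 mm^2
On retraction the pressure acts on the annular area (bore minus rod).
F = P × A_ann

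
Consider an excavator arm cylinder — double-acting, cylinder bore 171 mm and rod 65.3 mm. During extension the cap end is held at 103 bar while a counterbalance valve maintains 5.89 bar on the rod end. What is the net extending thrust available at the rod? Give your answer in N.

F ≈ 2.25e5 N

Cap-side area A_cap = π/4 × (171 mm)² = 22970 mm^2
Rod-side annular area A_ann = π/4 × (171² − 65.3²) = 19620 mm^2
Net thrust = P_cap·A_cap − P_rod·A_ann = 2.365e5 N − 11550 N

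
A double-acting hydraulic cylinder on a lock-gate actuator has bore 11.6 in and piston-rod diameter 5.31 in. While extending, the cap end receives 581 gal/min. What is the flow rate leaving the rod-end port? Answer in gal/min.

Cap-side area A_cap = π/4 × (11.6 in)² = 105.7 in^2
Rod-side annular area A_ann = π/4 × (11.6² − 5.31²) = 83.54 in^2
Piston speed v = Q_in/A_cap; rod-end outflow Q_out = v × A_ann = Q_in × A_ann/A_cap.

Q_out ≈ 459 gal/min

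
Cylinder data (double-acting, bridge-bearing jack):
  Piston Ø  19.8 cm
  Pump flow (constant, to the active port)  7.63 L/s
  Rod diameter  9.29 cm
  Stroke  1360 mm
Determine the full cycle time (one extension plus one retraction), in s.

Cap-side area A_cap = π/4 × (19.8 cm)² = 307.9 cm^2
Rod-side annular area A_ann = π/4 × (19.8² − 9.29²) = 240.1 cm^2
t_ext = A_cap·L/Q = 5.488 s
t_ret = A_ann·L/Q = 4.280 s
t_cycle = t_ext + t_ret

t ≈ 9.77 s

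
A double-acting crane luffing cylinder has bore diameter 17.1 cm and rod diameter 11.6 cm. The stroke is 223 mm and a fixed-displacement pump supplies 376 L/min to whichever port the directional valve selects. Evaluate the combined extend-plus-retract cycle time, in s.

t ≈ 1.26 s

Cap-side area A_cap = π/4 × (17.1 cm)² = 229.7 cm^2
Rod-side annular area A_ann = π/4 × (17.1² − 11.6²) = 124.0 cm^2
t_ext = A_cap·L/Q = 0.8172 s
t_ret = A_ann·L/Q = 0.4412 s
t_cycle = t_ext + t_ret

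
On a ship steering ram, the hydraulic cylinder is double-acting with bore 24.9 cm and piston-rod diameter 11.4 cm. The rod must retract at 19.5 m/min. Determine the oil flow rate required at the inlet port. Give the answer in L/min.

Q ≈ 751 L/min

Rod-side annular area A_ann = π/4 × (24.9² − 11.4²) = 384.9 cm^2
Q = A × v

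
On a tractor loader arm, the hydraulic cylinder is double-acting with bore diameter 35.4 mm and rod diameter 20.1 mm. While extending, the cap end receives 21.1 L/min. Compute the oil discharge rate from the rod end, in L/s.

Cap-side area A_cap = π/4 × (35.4 mm)² = 984.2 mm^2
Rod-side annular area A_ann = π/4 × (35.4² − 20.1²) = 666.9 mm^2
Piston speed v = Q_in/A_cap; rod-end outflow Q_out = v × A_ann = Q_in × A_ann/A_cap.

Q_out ≈ 0.238 L/s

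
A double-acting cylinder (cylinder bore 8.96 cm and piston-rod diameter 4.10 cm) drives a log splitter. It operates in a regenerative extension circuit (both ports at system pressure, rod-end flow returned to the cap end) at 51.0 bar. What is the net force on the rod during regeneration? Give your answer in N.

With equal pressure on both faces, forces on the annular region cancel; the net push is pressure × rod cross-section.
Rod cross-section A_rod = π/4 × (4.10 cm)² = 13.20 cm^2
F = P × A_rod

F ≈ 6730 N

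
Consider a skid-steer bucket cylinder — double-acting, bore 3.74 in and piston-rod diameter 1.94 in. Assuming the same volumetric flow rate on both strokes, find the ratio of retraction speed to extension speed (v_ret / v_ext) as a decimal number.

Cap-side area A_cap = π/4 × (3.74 in)² = 10.99 in^2
Rod-side annular area A_ann = π/4 × (3.74² − 1.94²) = 8.030 in^2
For equal Q, v ∝ 1/A, so v_ret/v_ext = A_cap/A_ann.

v_ret/v_ext ≈ 1.37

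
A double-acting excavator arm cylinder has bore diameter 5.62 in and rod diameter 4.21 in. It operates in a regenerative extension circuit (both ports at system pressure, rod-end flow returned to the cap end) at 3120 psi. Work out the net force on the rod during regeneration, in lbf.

With equal pressure on both faces, forces on the annular region cancel; the net push is pressure × rod cross-section.
Rod cross-section A_rod = π/4 × (4.21 in)² = 13.92 in^2
F = P × A_rod

F ≈ 43400 lbf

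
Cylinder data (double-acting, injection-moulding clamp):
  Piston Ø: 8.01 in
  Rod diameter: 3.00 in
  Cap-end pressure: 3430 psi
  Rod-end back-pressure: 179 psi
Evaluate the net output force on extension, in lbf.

Cap-side area A_cap = π/4 × (8.01 in)² = 50.39 in^2
Rod-side annular area A_ann = π/4 × (8.01² − 3.00²) = 43.32 in^2
Net thrust = P_cap·A_cap − P_rod·A_ann = 1.728e5 lbf − 7755 lbf

F ≈ 1.65e5 lbf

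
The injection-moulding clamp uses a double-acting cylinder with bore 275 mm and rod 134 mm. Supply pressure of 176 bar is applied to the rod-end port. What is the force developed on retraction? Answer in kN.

F ≈ 797 kN

Rod-side annular area A_ann = π/4 × (275² − 134²) = 45290 mm^2
On retraction the pressure acts on the annular area (bore minus rod).
F = P × A_ann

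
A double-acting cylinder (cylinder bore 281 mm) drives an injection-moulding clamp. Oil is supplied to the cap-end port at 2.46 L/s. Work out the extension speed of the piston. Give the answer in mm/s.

v ≈ 39.7 mm/s

Cap-side area A_cap = π/4 × (281 mm)² = 62020 mm^2
v = Q / A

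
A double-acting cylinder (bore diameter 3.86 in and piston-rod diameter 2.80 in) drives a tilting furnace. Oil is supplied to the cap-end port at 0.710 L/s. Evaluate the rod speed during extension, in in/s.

Cap-side area A_cap = π/4 × (3.86 in)² = 11.70 in^2
v = Q / A

v ≈ 3.70 in/s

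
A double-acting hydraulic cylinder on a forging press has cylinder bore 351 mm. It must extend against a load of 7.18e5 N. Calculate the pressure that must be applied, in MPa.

Cap-side area A_cap = π/4 × (351 mm)² = 96760 mm^2
P = F / A = 7.18e5 N / A

P ≈ 7.42 MPa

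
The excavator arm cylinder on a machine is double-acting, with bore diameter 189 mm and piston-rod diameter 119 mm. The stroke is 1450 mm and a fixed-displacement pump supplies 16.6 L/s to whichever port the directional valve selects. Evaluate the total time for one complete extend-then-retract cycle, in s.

t ≈ 3.93 s

Cap-side area A_cap = π/4 × (189 mm)² = 28060 mm^2
Rod-side annular area A_ann = π/4 × (189² − 119²) = 16930 mm^2
t_ext = A_cap·L/Q = 2.451 s
t_ret = A_ann·L/Q = 1.479 s
t_cycle = t_ext + t_ret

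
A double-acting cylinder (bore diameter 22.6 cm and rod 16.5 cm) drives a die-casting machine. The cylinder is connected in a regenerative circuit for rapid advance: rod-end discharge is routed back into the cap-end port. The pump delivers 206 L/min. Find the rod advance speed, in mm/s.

In regeneration the rod-end outflow joins the pump flow into the cap end, so the net volume the pump must supply per unit advance equals the rod cross-section area.
Rod cross-section A_rod = π/4 × (16.5 cm)² = 213.8 cm^2
v = Q_pump / A_rod

v ≈ 161 mm/s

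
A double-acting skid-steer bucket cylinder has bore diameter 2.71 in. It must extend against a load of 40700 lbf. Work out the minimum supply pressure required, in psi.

P ≈ 7060 psi

Cap-side area A_cap = π/4 × (2.71 in)² = 5.768 in^2
P = F / A = 40700 lbf / A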